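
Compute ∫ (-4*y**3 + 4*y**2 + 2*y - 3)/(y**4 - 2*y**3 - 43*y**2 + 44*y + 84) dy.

Factor the denominator: (y - 7)*(y - 2)*(y + 1)*(y + 6).
Partial-fraction decomposition: -993/(520*(y + 6)) + 1/(40*(y + 1)) + 1/(8*(y - 2)) - 233/(104*(y - 7)).
Integrate each term: A/(y−a) contributes A·log|y−a|.

-233*log(y - 7)/104 + log(y - 2)/8 + log(y + 1)/40 - 993*log(y + 6)/520 + C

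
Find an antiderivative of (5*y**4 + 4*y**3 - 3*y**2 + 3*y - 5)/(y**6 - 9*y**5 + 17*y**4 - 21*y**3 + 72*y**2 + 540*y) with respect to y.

Factor the denominator: y*(y - 6)*(y - 5)*(y + 2)*(y**2 + 9).
Partial-fraction decomposition: -(10084*y + 6339)/(29835*(y**2 + 9)) - 25/(1456*(y + 2)) - 356/(119*(y - 5)) + 7249/(2160*(y - 6)) - 1/(108*y).
Integrate each term; A/(y−a) gives A·log|y−a|; the (By+D)/(y²+p²) term gives a log and an atan.

-log(y)/108 + 7249*log(y - 6)/2160 - 356*log(y - 5)/119 - 25*log(y + 2)/1456 - 5042*log(y**2 + 9)/29835 - 2113*atan(y/3)/29835 + C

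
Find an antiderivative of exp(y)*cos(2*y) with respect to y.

Let I denote the integral. Integrate by parts with u = cos(2*y), dv = exp(y) dy, so v = exp(y): I = exp(y)*cos(2*y) + 2·∫ exp(y)*sin(2*y) dy.
Apply parts again with u = sin(2*y), dv = exp(y) dy: ∫ exp(y)*sin(2*y) dy = exp(y)*sin(2*y) − 2·I. Substituting back brings back I: I = 2*exp(y)*sin(2*y) + exp(y)*cos(2*y) − 4·I.
Solving for I: (1 + 4)·I equals the remaining terms, so I = (1/5)·(2*exp(y)*sin(2*y) + exp(y)*cos(2*y)).

2*exp(y)*sin(2*y)/5 + exp(y)*cos(2*y)/5 + C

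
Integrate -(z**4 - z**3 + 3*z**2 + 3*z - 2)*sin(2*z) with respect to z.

z**4*cos(2*z)/2 - z**3*sin(2*z) - z**3*cos(2*z)/2 + 3*z**2*sin(2*z)/4 + 9*z*cos(2*z)/4 - 9*sin(2*z)/8 - cos(2*z) + C

Use integration by parts with u = z**4 - z**3 + 3*z**2 + 3*z - 2, dv = -sin(2*z) dz, so v = cos(2*z)/2.
Apply parts 4 times (tabular method): alternate signs, differentiate u down to 0, integrate dv up.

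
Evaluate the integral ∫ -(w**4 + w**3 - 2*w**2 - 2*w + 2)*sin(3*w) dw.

w**4*cos(3*w)/3 - 4*w**3*sin(3*w)/9 + w**3*cos(3*w)/3 - w**2*sin(3*w)/3 - 10*w**2*cos(3*w)/9 + 20*w*sin(3*w)/27 - 8*w*cos(3*w)/9 + 8*sin(3*w)/27 + 74*cos(3*w)/81 + C

Use integration by parts with u = w**4 + w**3 - 2*w**2 - 2*w + 2, dv = -sin(3*w) dw, so v = cos(3*w)/3.
Apply parts 4 times (tabular method): alternate signs, differentiate u down to 0, integrate dv up.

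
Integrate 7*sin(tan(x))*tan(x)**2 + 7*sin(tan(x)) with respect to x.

Let u = tan(x), so du = (tan(x)**2 + 1) dx.
Rewriting, the integral becomes 7·∫ sin(u) du = 7·-cos(u).
Substituting back, u = tan(x).

-7*cos(tan(x)) + C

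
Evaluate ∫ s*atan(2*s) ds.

Use integration by parts with u = arctan(2*s), dv = s ds.
Then du = 2/(4*s**2 + 1) ds.

s**2*atan(2*s)/2 - s/4 + atan(2*s)/8 + C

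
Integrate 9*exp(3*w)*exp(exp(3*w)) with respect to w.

3*exp(exp(3*w)) + C

Let u = exp(3*w), so du = (3*exp(3*w)) dw.
Rewriting, the integral becomes 3·∫ e^u du = 3·e^u.
Substituting back, u = exp(3*w).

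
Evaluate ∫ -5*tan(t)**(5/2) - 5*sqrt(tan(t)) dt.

-10*tan(t)**(3/2)/3 + C

Let u = tan(t), so du = (tan(t)**2 + 1) dt.
Rewriting, the integral becomes -5·∫ √u du = -5·(2/3)u^(3/2).
Substituting back, u = tan(t).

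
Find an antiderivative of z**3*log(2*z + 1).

Use integration by parts with u = log(2*z + 1), dv = z**3 dz.
Then du = 2/(2*z + 1) dz and v = z**4/4.

z**4*log(2*z + 1)/4 - z**4/16 + z**3/24 - z**2/32 + z/32 - log(2*z + 1)/64 + C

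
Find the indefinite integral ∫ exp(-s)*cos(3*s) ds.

Let I denote the integral. Integrate by parts with u = cos(3*s), dv = exp(-s) ds, so v = -exp(-s): I = -exp(-s)*cos(3*s) − 3·∫ exp(-s)*sin(3*s) ds.
Apply parts again with u = sin(3*s), dv = exp(-s) ds: ∫ exp(-s)*sin(3*s) ds = -exp(-s)*sin(3*s) + 3·I. Substituting back brings back I: I = 3*exp(-s)*sin(3*s) - exp(-s)*cos(3*s) − 9·I.
Solving for I: (1 + 9)·I equals the remaining terms, so I = (1/10)·(3*exp(-s)*sin(3*s) - exp(-s)*cos(3*s)).

3*exp(-s)*sin(3*s)/10 - exp(-s)*cos(3*s)/10 + C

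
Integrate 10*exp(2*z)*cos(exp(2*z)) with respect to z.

Let u = exp(2*z), so du = (2*exp(2*z)) dz.
Rewriting, the integral becomes 5·∫ cos(u) du = 5·sin(u).
Substituting back, u = exp(2*z).

5*sin(exp(2*z)) + C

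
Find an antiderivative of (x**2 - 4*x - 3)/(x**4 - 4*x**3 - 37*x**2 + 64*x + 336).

3*log(x - 7)/55 + log(x - 4)/56 + 9*log(x + 3)/35 - 29*log(x + 4)/88 + C

Factor the denominator: (x - 7)*(x - 4)*(x + 3)*(x + 4).
Partial-fraction decomposition: -29/(88*(x + 4)) + 9/(35*(x + 3)) + 1/(56*(x - 4)) + 3/(55*(x - 7)).
Integrate each term: A/(x−a) contributes A·log|x−a|.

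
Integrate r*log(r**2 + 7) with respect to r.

Let u = r**2 + 7, so du = (2*r) dr.
The integral becomes (1/2)·∫ log(u) du; integrate by parts with u′=log(u), dv′=du.

r**2*log(r**2 + 7)/2 - r**2/2 + 7*log(r**2 + 7)/2 + C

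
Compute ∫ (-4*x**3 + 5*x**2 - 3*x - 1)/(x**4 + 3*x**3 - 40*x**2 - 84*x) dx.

log(x)/84 - 703*log(x - 6)/624 + 57*log(x + 2)/80 - 1637*log(x + 7)/455 + C

Factor the denominator: x*(x - 6)*(x + 2)*(x + 7).
Partial-fraction decomposition: -1637/(455*(x + 7)) + 57/(80*(x + 2)) - 703/(624*(x - 6)) + 1/(84*x).
Integrate each term: A/(x−a) contributes A·log|x−a|.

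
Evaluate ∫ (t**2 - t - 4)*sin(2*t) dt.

Use integration by parts with u = t**2 - t - 4, dv = sin(2*t) dt, so v = -cos(2*t)/2.
Apply parts 2 times (tabular method): alternate signs, differentiate u down to 0, integrate dv up.

-t**2*cos(2*t)/2 + t*sin(2*t)/2 + t*cos(2*t)/2 - sin(2*t)/4 + 9*cos(2*t)/4 + C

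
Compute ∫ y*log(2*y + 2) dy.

Use integration by parts with u = log(2*y + 2), dv = y dy.
Then du = 2/(2*y + 2) dy and v = y**2/2.

y**2*log(2*y + 2)/2 - y**2/4 + y/2 - log(y + 1)/2 + C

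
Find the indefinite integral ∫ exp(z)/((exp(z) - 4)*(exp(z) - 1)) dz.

log(exp(z) - 4)/3 - log(exp(z) - 1)/3 + C

Let u = e^z, du = e^z dz.
The integral becomes ∫ du/((u-4)(u-1)); decompose into partial fractions.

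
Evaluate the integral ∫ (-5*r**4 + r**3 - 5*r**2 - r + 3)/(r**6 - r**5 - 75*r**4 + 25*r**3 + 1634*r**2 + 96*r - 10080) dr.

Factor the denominator: (r - 7)*(r - 5)*(r - 3)*(r + 4)**2*(r + 6).
Partial-fraction decomposition: 763/(572*(r + 6)) - 2199317/(1920996*(r + 4)) + 1417/(1386*(r + 4)**2) - 47/(392*(r - 3)) + 3127/(3564*(r - 5)) - 11911/(12584*(r - 7)).
Integrate each term; A/(r−a) gives A·log|r−a|; A/(r−a)² gives −A/(r−a).

-11911*log(r - 7)/12584 + 3127*log(r - 5)/3564 - 47*log(r - 3)/392 - 2199317*log(r + 4)/1920996 + 763*log(r + 6)/572 - 1417/(1386*r + 5544) + C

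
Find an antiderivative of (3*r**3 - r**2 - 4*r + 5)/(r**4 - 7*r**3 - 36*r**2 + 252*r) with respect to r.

5*log(r)/252 + 957*log(r - 7)/91 - 593*log(r - 6)/72 + 655*log(r + 6)/936 + C

Factor the denominator: r*(r - 7)*(r - 6)*(r + 6).
Partial-fraction decomposition: 655/(936*(r + 6)) - 593/(72*(r - 6)) + 957/(91*(r - 7)) + 5/(252*r).
Integrate each term: A/(r−a) contributes A·log|r−a|.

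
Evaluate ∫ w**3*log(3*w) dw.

w**4*(log(w) + log(3))/4 - w**4/16 + C

Use integration by parts with u = log(3*w), dv = w**3 dw.
Then du = 1/w dw and v = w**4/4.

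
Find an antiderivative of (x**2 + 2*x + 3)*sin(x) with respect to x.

Use integration by parts with u = x**2 + 2*x + 3, dv = sin(x) dx, so v = -cos(x).
Apply parts 2 times (tabular method): alternate signs, differentiate u down to 0, integrate dv up.

-x**2*cos(x) + 2*x*sin(x) - 2*x*cos(x) + 2*sin(x) - cos(x) + C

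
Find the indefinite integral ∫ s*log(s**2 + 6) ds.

s**2*log(s**2 + 6)/2 - s**2/2 + 3*log(s**2 + 6) + C

Let u = s**2 + 6, so du = (2*s) ds.
The integral becomes (1/2)·∫ log(u) du; integrate by parts with u′=log(u), dv′=du.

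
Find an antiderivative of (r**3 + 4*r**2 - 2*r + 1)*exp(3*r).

(3*r**3 + 9*r**2 - 12*r + 7)*exp(3*r)/9 + C

Use integration by parts with u = r**3 + 4*r**2 - 2*r + 1, dv = exp(3*r) dr, so v = exp(3*r)/3.
Apply parts 3 times (tabular method): alternate signs, differentiate u down to 0, integrate dv up.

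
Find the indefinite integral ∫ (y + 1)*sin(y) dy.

Use integration by parts with u = y + 1, dv = sin(y) dy, so v = -cos(y).
Apply parts 1 times (tabular method): alternate signs, differentiate u down to 0, integrate dv up.

-y*cos(y) + sin(y) - cos(y) + C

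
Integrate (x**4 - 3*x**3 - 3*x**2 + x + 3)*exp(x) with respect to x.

Use integration by parts with u = x**4 - 3*x**3 - 3*x**2 + x + 3, dv = exp(x) dx, so v = exp(x).
Apply parts 4 times (tabular method): alternate signs, differentiate u down to 0, integrate dv up.

(x**4 - 7*x**3 + 18*x**2 - 35*x + 38)*exp(x) + C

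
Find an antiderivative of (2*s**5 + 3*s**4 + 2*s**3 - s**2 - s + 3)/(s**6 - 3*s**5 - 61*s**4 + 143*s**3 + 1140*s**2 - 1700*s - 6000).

1803*log(s - 6)/176 - 2087*log(s - 5)/175 + 2927*log(s - 4)/972 + 31*log(s + 2)/3024 + 44093*log(s + 5)/66825 + 211/(135*s + 675) + C

Factor the denominator: (s - 6)*(s - 5)*(s - 4)*(s + 2)*(s + 5)**2.
Partial-fraction decomposition: 44093/(66825*(s + 5)) - 211/(135*(s + 5)**2) + 31/(3024*(s + 2)) + 2927/(972*(s - 4)) - 2087/(175*(s - 5)) + 1803/(176*(s - 6)).
Integrate each term; A/(s−a) gives A·log|s−a|; A/(s−a)² gives −A/(s−a).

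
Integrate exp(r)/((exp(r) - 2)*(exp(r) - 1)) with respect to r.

log(exp(r) - 2) - log(exp(r) - 1) + C

Let u = e^r, du = e^r dr.
The integral becomes ∫ du/((u-1)(u-2)); decompose into partial fractions.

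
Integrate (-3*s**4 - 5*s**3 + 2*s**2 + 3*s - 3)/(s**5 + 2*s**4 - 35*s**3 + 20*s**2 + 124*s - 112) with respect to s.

-349*log(s - 4)/132 + 77*log(s - 2)/72 - log(s - 1)/12 + log(s + 2)/40 - 2707*log(s + 7)/1980 + C

Factor the denominator: (s - 4)*(s - 2)*(s - 1)*(s + 2)*(s + 7).
Partial-fraction decomposition: -2707/(1980*(s + 7)) + 1/(40*(s + 2)) - 1/(12*(s - 1)) + 77/(72*(s - 2)) - 349/(132*(s - 4)).
Integrate each term: A/(s−a) contributes A·log|s−a|.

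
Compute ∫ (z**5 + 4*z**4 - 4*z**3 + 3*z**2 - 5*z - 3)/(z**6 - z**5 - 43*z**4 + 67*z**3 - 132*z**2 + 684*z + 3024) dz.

4057*log(z - 6)/3120 - 1817*log(z - 4)/3300 + 83*log(z + 2)/3120 + 2826*log(z + 7)/20735 + 2471*log(z**2 + 9)/56550 + 1281*atan(z/3)/9425 + C

Factor the denominator: (z - 6)*(z - 4)*(z + 2)*(z + 7)*(z**2 + 9).
Partial-fraction decomposition: 7*(353*z + 1647)/(28275*(z**2 + 9)) + 2826/(20735*(z + 7)) + 83/(3120*(z + 2)) - 1817/(3300*(z - 4)) + 4057/(3120*(z - 6)).
Integrate each term; A/(z−a) gives A·log|z−a|; the (Bz+D)/(z²+p²) term gives a log and an atan.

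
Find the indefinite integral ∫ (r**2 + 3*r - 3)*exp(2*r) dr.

Use integration by parts with u = r**2 + 3*r - 3, dv = exp(2*r) dr, so v = exp(2*r)/2.
Apply parts 2 times (tabular method): alternate signs, differentiate u down to 0, integrate dv up.

(r**2 + 2*r - 4)*exp(2*r)/2 + C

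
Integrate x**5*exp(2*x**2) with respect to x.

(2*x**4 - 2*x**2 + 1)*exp(2*x**2)/8 + C

Let u = x², du = 2x dx; rewrite as (1/2)∫ u^2·exp(2u) du.
Now integrate by parts 2 times.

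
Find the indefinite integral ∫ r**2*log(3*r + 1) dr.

r**3*log(3*r + 1)/3 - r**3/9 + r**2/18 - r/27 + log(3*r + 1)/81 + C

Use integration by parts with u = log(3*r + 1), dv = r**2 dr.
Then du = 3/(3*r + 1) dr and v = r**3/3.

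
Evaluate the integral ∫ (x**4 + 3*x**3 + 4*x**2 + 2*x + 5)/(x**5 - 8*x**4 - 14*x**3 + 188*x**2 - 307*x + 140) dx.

Factor the denominator: (x - 7)*(x - 4)*(x - 1)**2*(x + 5).
Partial-fraction decomposition: 115/(1296*(x + 5)) + 7/(27*(x - 1)) + 5/(36*(x - 1)**2) - 175/(81*(x - 4)) + 45/(16*(x - 7)).
Integrate each term; A/(x−a) gives A·log|x−a|; A/(x−a)² gives −A/(x−a).

45*log(x - 7)/16 - 175*log(x - 4)/81 + 7*log(x - 1)/27 + 115*log(x + 5)/1296 - 5/(36*x - 36) + C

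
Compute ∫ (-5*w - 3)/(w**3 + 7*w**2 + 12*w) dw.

Factor the denominator: w*(w + 3)*(w + 4).
Partial-fraction decomposition: 17/(4*(w + 4)) - 4/(w + 3) - 1/(4*w).
Integrate each term: A/(w−a) contributes A·log|w−a|.

-log(w)/4 - 4*log(w + 3) + 17*log(w + 4)/4 + C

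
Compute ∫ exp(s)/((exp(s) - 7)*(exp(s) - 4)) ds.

log(exp(s) - 7)/3 - log(exp(s) - 4)/3 + C

Let u = e^s, du = e^s ds.
The integral becomes ∫ du/((u-7)(u-4)); decompose into partial fractions.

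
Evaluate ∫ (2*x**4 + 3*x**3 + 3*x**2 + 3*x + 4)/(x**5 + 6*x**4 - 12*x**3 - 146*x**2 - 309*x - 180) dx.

191*log(x - 5)/384 - log(x + 1)/24 - 1509*log(x + 3)/128 + 40*log(x + 4)/3 - 103/(16*x + 48) + C

Factor the denominator: (x - 5)*(x + 1)*(x + 3)**2*(x + 4).
Partial-fraction decomposition: 40/(3*(x + 4)) - 1509/(128*(x + 3)) + 103/(16*(x + 3)**2) - 1/(24*(x + 1)) + 191/(384*(x - 5)).
Integrate each term; A/(x−a) gives A·log|x−a|; A/(x−a)² gives −A/(x−a).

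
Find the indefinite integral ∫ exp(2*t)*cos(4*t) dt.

exp(2*t)*sin(4*t)/5 + exp(2*t)*cos(4*t)/10 + C

Let I denote the integral. Integrate by parts with u = cos(4*t), dv = exp(2*t) dt, so v = exp(2*t)/2: I = exp(2*t)*cos(4*t)/2 + 2·∫ exp(2*t)*sin(4*t) dt.
Apply parts again with u = sin(4*t), dv = exp(2*t) dt: ∫ exp(2*t)*sin(4*t) dt = exp(2*t)*sin(4*t)/2 − 2·I. Substituting back brings back I: I = exp(2*t)*sin(4*t) + exp(2*t)*cos(4*t)/2 − 4·I.
Solving for I: (1 + 4)·I equals the remaining terms, so I = (1/5)·(exp(2*t)*sin(4*t) + exp(2*t)*cos(4*t)/2).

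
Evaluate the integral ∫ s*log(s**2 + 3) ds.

s**2*log(s**2 + 3)/2 - s**2/2 + 3*log(s**2 + 3)/2 + C

Let u = s**2 + 3, so du = (2*s) ds.
The integral becomes (1/2)·∫ log(u) du; integrate by parts with u′=log(u), dv′=du.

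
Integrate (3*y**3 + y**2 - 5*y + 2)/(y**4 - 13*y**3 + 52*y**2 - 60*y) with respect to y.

-log(y)/30 + 82*log(y - 6)/3 - 377*log(y - 5)/15 + 5*log(y - 2)/6 + C

Factor the denominator: y*(y - 6)*(y - 5)*(y - 2).
Partial-fraction decomposition: 5/(6*(y - 2)) - 377/(15*(y - 5)) + 82/(3*(y - 6)) - 1/(30*y).
Integrate each term: A/(y−a) contributes A·log|y−a|.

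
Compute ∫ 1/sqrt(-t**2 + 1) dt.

Substitute t = sin(θ), so dt = cos(θ) dθ and the radical becomes sqrt(-t**2 + 1) = cos(θ) by the Pythagorean identity.
Integrate the resulting trig expression in θ, then back-substitute θ = asin(t), sin(θ) = t, cos(θ) = sqrt(-t**2 + 1) (absorbing any constant into C).

asin(t) + C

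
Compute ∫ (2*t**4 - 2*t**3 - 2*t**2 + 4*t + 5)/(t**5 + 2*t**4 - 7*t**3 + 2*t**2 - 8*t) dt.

-5*log(t)/8 + 7*log(t - 2)/20 + 199*log(t + 4)/136 + 69*log(t**2 + 1)/170 - 72*atan(t)/85 + C

Factor the denominator: t*(t - 2)*(t + 4)*(t**2 + 1).
Partial-fraction decomposition: 3*(23*t - 24)/(85*(t**2 + 1)) + 199/(136*(t + 4)) + 7/(20*(t - 2)) - 5/(8*t).
Integrate each term; A/(t−a) gives A·log|t−a|; the (Bt+D)/(t²+p²) term gives a log and an atan.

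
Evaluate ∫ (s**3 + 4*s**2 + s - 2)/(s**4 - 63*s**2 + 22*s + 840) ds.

14*log(s - 6)/5 - 19*log(s - 5)/9 - log(s + 4)/45 + log(s + 7)/3 + C

Factor the denominator: (s - 6)*(s - 5)*(s + 4)*(s + 7).
Partial-fraction decomposition: 1/(3*(s + 7)) - 1/(45*(s + 4)) - 19/(9*(s - 5)) + 14/(5*(s - 6)).
Integrate each term: A/(s−a) contributes A·log|s−a|.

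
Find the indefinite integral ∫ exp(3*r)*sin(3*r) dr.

exp(3*r)*sin(3*r)/6 - exp(3*r)*cos(3*r)/6 + C

Let I denote the integral. Integrate by parts with u = sin(3*r), dv = exp(3*r) dr, so v = exp(3*r)/3: I = exp(3*r)*sin(3*r)/3 − ∫ exp(3*r)*cos(3*r) dr.
Apply parts again with u = cos(3*r), dv = exp(3*r) dr: ∫ exp(3*r)*cos(3*r) dr = exp(3*r)*cos(3*r)/3 + I. Substituting back brings back I: I = exp(3*r)*sin(3*r)/3 - exp(3*r)*cos(3*r)/3 − I.
Solving for I: (1 + 1)·I equals the remaining terms, so I = (1/2)·(exp(3*r)*sin(3*r)/3 - exp(3*r)*cos(3*r)/3).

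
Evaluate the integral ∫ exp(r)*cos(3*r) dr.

Let I denote the integral. Integrate by parts with u = cos(3*r), dv = exp(r) dr, so v = exp(r): I = exp(r)*cos(3*r) + 3·∫ exp(r)*sin(3*r) dr.
Apply parts again with u = sin(3*r), dv = exp(r) dr: ∫ exp(r)*sin(3*r) dr = exp(r)*sin(3*r) − 3·I. Substituting back brings back I: I = 3*exp(r)*sin(3*r) + exp(r)*cos(3*r) − 9·I.
Solving for I: (1 + 9)·I equals the remaining terms, so I = (1/10)·(3*exp(r)*sin(3*r) + exp(r)*cos(3*r)).

3*exp(r)*sin(3*r)/10 + exp(r)*cos(3*r)/10 + C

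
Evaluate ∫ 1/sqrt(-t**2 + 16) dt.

Substitute t = 4·sin(θ), so dt = 4·cos(θ) dθ and the radical becomes sqrt(-t**2 + 16) = 4·cos(θ) by the Pythagorean identity.
Integrate the resulting trig expression in θ, then back-substitute θ = asin(t/4), sin(θ) = t/4, cos(θ) = sqrt(-t**2 + 16)/4 (absorbing any constant into C).

asin(t/4) + C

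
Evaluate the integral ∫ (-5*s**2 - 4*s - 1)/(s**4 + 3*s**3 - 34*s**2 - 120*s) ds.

Factor the denominator: s*(s - 6)*(s + 4)*(s + 5).
Partial-fraction decomposition: 106/(55*(s + 5)) - 13/(8*(s + 4)) - 41/(132*(s - 6)) + 1/(120*s).
Integrate each term: A/(s−a) contributes A·log|s−a|.

log(s)/120 - 41*log(s - 6)/132 - 13*log(s + 4)/8 + 106*log(s + 5)/55 + C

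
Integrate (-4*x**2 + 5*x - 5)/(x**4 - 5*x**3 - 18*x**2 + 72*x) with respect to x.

Factor the denominator: x*(x - 6)*(x - 3)*(x + 4).
Partial-fraction decomposition: 89/(280*(x + 4)) + 26/(63*(x - 3)) - 119/(180*(x - 6)) - 5/(72*x).
Integrate each term: A/(x−a) contributes A·log|x−a|.

-5*log(x)/72 - 119*log(x - 6)/180 + 26*log(x - 3)/63 + 89*log(x + 4)/280 + C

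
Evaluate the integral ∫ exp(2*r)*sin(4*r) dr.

exp(2*r)*sin(4*r)/10 - exp(2*r)*cos(4*r)/5 + C

Let I denote the integral. Integrate by parts with u = sin(4*r), dv = exp(2*r) dr, so v = exp(2*r)/2: I = exp(2*r)*sin(4*r)/2 − 2·∫ exp(2*r)*cos(4*r) dr.
Apply parts again with u = cos(4*r), dv = exp(2*r) dr: ∫ exp(2*r)*cos(4*r) dr = exp(2*r)*cos(4*r)/2 + 2·I. Substituting back brings back I: I = exp(2*r)*sin(4*r)/2 - exp(2*r)*cos(4*r) − 4·I.
Solving for I: (1 + 4)·I equals the remaining terms, so I = (1/5)·(exp(2*r)*sin(4*r)/2 - exp(2*r)*cos(4*r)).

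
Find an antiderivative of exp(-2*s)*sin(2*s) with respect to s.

Let I denote the integral. Integrate by parts with u = sin(2*s), dv = exp(-2*s) ds, so v = -exp(-2*s)/2: I = -exp(-2*s)*sin(2*s)/2 + ∫ exp(-2*s)*cos(2*s) ds.
Apply parts again with u = cos(2*s), dv = exp(-2*s) ds: ∫ exp(-2*s)*cos(2*s) ds = -exp(-2*s)*cos(2*s)/2 − I. Substituting back brings back I: I = -exp(-2*s)*sin(2*s)/2 - exp(-2*s)*cos(2*s)/2 − I.
Solving for I: (1 + 1)·I equals the remaining terms, so I = (1/2)·(-exp(-2*s)*sin(2*s)/2 - exp(-2*s)*cos(2*s)/2).

-exp(-2*s)*sin(2*s)/4 - exp(-2*s)*cos(2*s)/4 + C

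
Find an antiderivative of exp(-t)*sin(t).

Let I denote the integral. Integrate by parts with u = sin(t), dv = exp(-t) dt, so v = -exp(-t): I = -exp(-t)*sin(t) + ∫ exp(-t)*cos(t) dt.
Apply parts again with u = cos(t), dv = exp(-t) dt: ∫ exp(-t)*cos(t) dt = -exp(-t)*cos(t) − I. Substituting back brings back I: I = -exp(-t)*sin(t) - exp(-t)*cos(t) − I.
Solving for I: (1 + 1)·I equals the remaining terms, so I = (1/2)·(-exp(-t)*sin(t) - exp(-t)*cos(t)).

-exp(-t)*sin(t)/2 - exp(-t)*cos(t)/2 + C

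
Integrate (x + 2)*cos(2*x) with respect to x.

x*sin(2*x)/2 + sin(2*x) + cos(2*x)/4 + C

Use integration by parts with u = x + 2, dv = cos(2*x) dx, so v = sin(2*x)/2.
Apply parts 1 times (tabular method): alternate signs, differentiate u down to 0, integrate dv up.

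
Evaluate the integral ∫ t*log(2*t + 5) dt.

t**2*log(2*t + 5)/2 - t**2/4 + 5*t/4 - 25*log(2*t + 5)/8 + C

Use integration by parts with u = log(2*t + 5), dv = t dt.
Then du = 2/(2*t + 5) dt and v = t**2/2.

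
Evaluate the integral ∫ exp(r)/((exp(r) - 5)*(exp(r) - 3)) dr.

log(exp(r) - 5)/2 - log(exp(r) - 3)/2 + C

Let u = e^r, du = e^r dr.
The integral becomes ∫ du/((u-3)(u-5)); decompose into partial fractions.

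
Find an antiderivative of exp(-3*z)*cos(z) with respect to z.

exp(-3*z)*sin(z)/10 - 3*exp(-3*z)*cos(z)/10 + C

Let I denote the integral. Integrate by parts with u = cos(z), dv = exp(-3*z) dz, so v = -exp(-3*z)/3: I = -exp(-3*z)*cos(z)/3 − (1/3)·∫ exp(-3*z)*sin(z) dz.
Apply parts again with u = sin(z), dv = exp(-3*z) dz: ∫ exp(-3*z)*sin(z) dz = -exp(-3*z)*sin(z)/3 + (1/3)·I. Substituting back brings back I: I = exp(-3*z)*sin(z)/9 - exp(-3*z)*cos(z)/3 − (1/9)·I.
Solving for I: (1 + 1/9)·I equals the remaining terms, so I = (9/10)·(exp(-3*z)*sin(z)/9 - exp(-3*z)*cos(z)/3).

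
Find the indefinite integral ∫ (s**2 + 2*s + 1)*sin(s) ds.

-s**2*cos(s) + 2*s*sin(s) - 2*s*cos(s) + 2*sin(s) + cos(s) + C

Use integration by parts with u = s**2 + 2*s + 1, dv = sin(s) ds, so v = -cos(s).
Apply parts 2 times (tabular method): alternate signs, differentiate u down to 0, integrate dv up.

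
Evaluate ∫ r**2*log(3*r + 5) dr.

r**3*log(3*r + 5)/3 - r**3/9 + 5*r**2/18 - 25*r/27 + 125*log(3*r + 5)/81 + C

Use integration by parts with u = log(3*r + 5), dv = r**2 dr.
Then du = 3/(3*r + 5) dr and v = r**3/3.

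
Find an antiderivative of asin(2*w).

w*asin(2*w) + sqrt(-4*w**2 + 1)/2 + C

Use integration by parts with u = arcsin(2*w), dv = dw.
Then du = 2/sqrt(-4*w**2 + 1) dw.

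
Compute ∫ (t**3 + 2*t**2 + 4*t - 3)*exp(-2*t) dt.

(-4*t**3 - 14*t**2 - 30*t - 3)*exp(-2*t)/8 + C

Use integration by parts with u = t**3 + 2*t**2 + 4*t - 3, dv = exp(-2*t) dt, so v = -exp(-2*t)/2.
Apply parts 3 times (tabular method): alternate signs, differentiate u down to 0, integrate dv up.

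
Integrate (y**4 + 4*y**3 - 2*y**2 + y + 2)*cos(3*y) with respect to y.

y**4*sin(3*y)/3 + 4*y**3*sin(3*y)/3 + 4*y**3*cos(3*y)/9 - 10*y**2*sin(3*y)/9 + 4*y**2*cos(3*y)/3 - 5*y*sin(3*y)/9 - 20*y*cos(3*y)/27 + 74*sin(3*y)/81 - 5*cos(3*y)/27 + C

Use integration by parts with u = y**4 + 4*y**3 - 2*y**2 + y + 2, dv = cos(3*y) dy, so v = sin(3*y)/3.
Apply parts 4 times (tabular method): alternate signs, differentiate u down to 0, integrate dv up.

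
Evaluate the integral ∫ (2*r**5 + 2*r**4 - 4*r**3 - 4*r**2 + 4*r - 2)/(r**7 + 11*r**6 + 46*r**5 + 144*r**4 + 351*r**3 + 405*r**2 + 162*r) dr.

-log(r)/81 + log(r + 1)/100 + 133*log(r + 3)/324 - 6133*log(r + 6)/10125 + 4001*log(r**2 + 9)/40500 - 1019*atan(r/3)/6750 - 3/(50*r + 50) + C

Factor the denominator: r*(r + 1)**2*(r + 3)*(r + 6)*(r**2 + 9).
Partial-fraction decomposition: (4001*r - 9171)/(20250*(r**2 + 9)) - 6133/(10125*(r + 6)) + 133/(324*(r + 3)) + 1/(100*(r + 1)) + 3/(50*(r + 1)**2) - 1/(81*r).
Integrate each term; A/(r−a) gives A·log|r−a|; the (Br+D)/(r²+p²) term gives a log and an atan.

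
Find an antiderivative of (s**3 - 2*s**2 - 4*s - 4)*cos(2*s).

s**3*sin(2*s)/2 - s**2*sin(2*s) + 3*s**2*cos(2*s)/4 - 11*s*sin(2*s)/4 - s*cos(2*s) - 3*sin(2*s)/2 - 11*cos(2*s)/8 + C

Use integration by parts with u = s**3 - 2*s**2 - 4*s - 4, dv = cos(2*s) ds, so v = sin(2*s)/2.
Apply parts 3 times (tabular method): alternate signs, differentiate u down to 0, integrate dv up.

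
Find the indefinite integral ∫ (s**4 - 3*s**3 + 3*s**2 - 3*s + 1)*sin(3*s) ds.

Use integration by parts with u = s**4 - 3*s**3 + 3*s**2 - 3*s + 1, dv = sin(3*s) ds, so v = -cos(3*s)/3.
Apply parts 4 times (tabular method): alternate signs, differentiate u down to 0, integrate dv up.

-s**4*cos(3*s)/3 + 4*s**3*sin(3*s)/9 + s**3*cos(3*s) - s**2*sin(3*s) - 5*s**2*cos(3*s)/9 + 10*s*sin(3*s)/27 + s*cos(3*s)/3 - sin(3*s)/9 - 17*cos(3*s)/81 + C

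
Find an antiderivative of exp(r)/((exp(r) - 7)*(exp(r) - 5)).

log(exp(r) - 7)/2 - log(exp(r) - 5)/2 + C

Let u = e^r, du = e^r dr.
The integral becomes ∫ du/((u-7)(u-5)); decompose into partial fractions.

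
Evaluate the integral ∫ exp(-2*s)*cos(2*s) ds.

exp(-2*s)*sin(2*s)/4 - exp(-2*s)*cos(2*s)/4 + C

Let I denote the integral. Integrate by parts with u = cos(2*s), dv = exp(-2*s) ds, so v = -exp(-2*s)/2: I = -exp(-2*s)*cos(2*s)/2 − ∫ exp(-2*s)*sin(2*s) ds.
Apply parts again with u = sin(2*s), dv = exp(-2*s) ds: ∫ exp(-2*s)*sin(2*s) ds = -exp(-2*s)*sin(2*s)/2 + I. Substituting back brings back I: I = exp(-2*s)*sin(2*s)/2 - exp(-2*s)*cos(2*s)/2 − I.
Solving for I: (1 + 1)·I equals the remaining terms, so I = (1/2)·(exp(-2*s)*sin(2*s)/2 - exp(-2*s)*cos(2*s)/2).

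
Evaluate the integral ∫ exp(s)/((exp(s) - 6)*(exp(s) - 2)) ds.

Let u = e^s, du = e^s ds.
The integral becomes ∫ du/((u-2)(u-6)); decompose into partial fractions.

log(exp(s) - 6)/4 - log(exp(s) - 2)/4 + C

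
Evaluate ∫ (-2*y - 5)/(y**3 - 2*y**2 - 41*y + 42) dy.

Factor the denominator: (y - 7)*(y - 1)*(y + 6).
Partial-fraction decomposition: 1/(13*(y + 6)) + 1/(6*(y - 1)) - 19/(78*(y - 7)).
Integrate each term: A/(y−a) contributes A·log|y−a|.

-19*log(y - 7)/78 + log(y - 1)/6 + log(y + 6)/13 + C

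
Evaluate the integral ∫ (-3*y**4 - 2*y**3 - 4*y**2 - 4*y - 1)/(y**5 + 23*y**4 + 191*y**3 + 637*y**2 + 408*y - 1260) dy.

Factor the denominator: (y - 1)*(y + 5)*(y + 6)**2*(y + 7).
Partial-fraction decomposition: -3343/(8*(y + 7)) + 1909/(7*(y + 6)) - 511/(y + 6)**2 + 853/(6*(y + 5)) - 1/(168*(y - 1)).
Integrate each term; A/(y−a) gives A·log|y−a|; A/(y−a)² gives −A/(y−a).

-log(y - 1)/168 + 853*log(y + 5)/6 + 1909*log(y + 6)/7 - 3343*log(y + 7)/8 + 511/(y + 6) + C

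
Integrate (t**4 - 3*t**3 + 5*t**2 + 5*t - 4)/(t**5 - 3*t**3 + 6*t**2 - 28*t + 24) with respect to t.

9*log(t - 2)/20 - log(t - 1)/5 + 47*log(t + 3)/65 + 7*log(t**2 + 4)/520 - 199*atan(t/2)/260 + C

Factor the denominator: (t - 2)*(t - 1)*(t + 3)*(t**2 + 4).
Partial-fraction decomposition: (7*t - 398)/(260*(t**2 + 4)) + 47/(65*(t + 3)) - 1/(5*(t - 1)) + 9/(20*(t - 2)).
Integrate each term; A/(t−a) gives A·log|t−a|; the (Bt+D)/(t²+p²) term gives a log and an atan.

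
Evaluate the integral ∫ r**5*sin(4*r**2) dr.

-r**4*cos(4*r**2)/8 + r**2*sin(4*r**2)/16 + cos(4*r**2)/64 + C

Let u = r², du = 2r dr; rewrite as (1/2)∫ u^2·sin(4u) du.
Now integrate by parts 2 times.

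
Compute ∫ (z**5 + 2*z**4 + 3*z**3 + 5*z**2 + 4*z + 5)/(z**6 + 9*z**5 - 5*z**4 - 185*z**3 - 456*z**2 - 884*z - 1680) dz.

1225*log(z - 5)/6264 + 31*log(z + 3)/104 - 127*log(z + 4)/108 + 3203*log(z + 7)/1908 + 285*log(z**2 + 4)/159848 - 362*atan(z/2)/19981 + C

Factor the denominator: (z - 5)*(z + 3)*(z + 4)*(z + 7)*(z**2 + 4).
Partial-fraction decomposition: (285*z - 2896)/(79924*(z**2 + 4)) + 3203/(1908*(z + 7)) - 127/(108*(z + 4)) + 31/(104*(z + 3)) + 1225/(6264*(z - 5)).
Integrate each term; A/(z−a) gives A·log|z−a|; the (Bz+D)/(z²+p²) term gives a log and an atan.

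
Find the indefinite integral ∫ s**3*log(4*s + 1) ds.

s**4*log(4*s + 1)/4 - s**4/16 + s**3/48 - s**2/128 + s/256 - log(4*s + 1)/1024 + C

Use integration by parts with u = log(4*s + 1), dv = s**3 ds.
Then du = 4/(4*s + 1) ds and v = s**4/4.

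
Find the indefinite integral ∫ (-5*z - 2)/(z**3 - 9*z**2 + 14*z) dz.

-log(z)/7 - 37*log(z - 7)/35 + 6*log(z - 2)/5 + C

Factor the denominator: z*(z - 7)*(z - 2).
Partial-fraction decomposition: 6/(5*(z - 2)) - 37/(35*(z - 7)) - 1/(7*z).
Integrate each term: A/(z−a) contributes A·log|z−a|.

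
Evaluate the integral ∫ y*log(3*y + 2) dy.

Use integration by parts with u = log(3*y + 2), dv = y dy.
Then du = 3/(3*y + 2) dy and v = y**2/2.

y**2*log(3*y + 2)/2 - y**2/4 + y/3 - 2*log(3*y + 2)/9 + C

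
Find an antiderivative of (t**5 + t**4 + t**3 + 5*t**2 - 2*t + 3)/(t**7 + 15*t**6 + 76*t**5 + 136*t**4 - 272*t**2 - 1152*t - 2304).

Factor the denominator: (t - 2)*(t + 3)*(t + 4)**2*(t + 6)*(t**2 + 4).
Partial-fraction decomposition: -(87*t + 272)/(20800*(t**2 + 4)) - 2167/(1280*(t + 6)) + 599/(600*(t + 4)) - 247/(80*(t + 4)**2) + 9/(13*(t + 3)) + 5/(768*(t - 2)).
Integrate each term; A/(t−a) gives A·log|t−a|; the (Bt+D)/(t²+p²) term gives a log and an atan.

5*log(t - 2)/768 + 9*log(t + 3)/13 + 599*log(t + 4)/600 - 2167*log(t + 6)/1280 - 87*log(t**2 + 4)/41600 - 17*atan(t/2)/2600 + 247/(80*t + 320) + C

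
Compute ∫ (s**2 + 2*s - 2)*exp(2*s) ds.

Use integration by parts with u = s**2 + 2*s - 2, dv = exp(2*s) ds, so v = exp(2*s)/2.
Apply parts 2 times (tabular method): alternate signs, differentiate u down to 0, integrate dv up.

(2*s**2 + 2*s - 5)*exp(2*s)/4 + C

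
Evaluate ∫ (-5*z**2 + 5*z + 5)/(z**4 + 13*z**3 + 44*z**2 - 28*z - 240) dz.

Factor the denominator: (z - 2)*(z + 4)*(z + 5)*(z + 6).
Partial-fraction decomposition: 205/(16*(z + 6)) - 145/(7*(z + 5)) + 95/(12*(z + 4)) - 5/(336*(z - 2)).
Integrate each term: A/(z−a) contributes A·log|z−a|.

-5*log(z - 2)/336 + 95*log(z + 4)/12 - 145*log(z + 5)/7 + 205*log(z + 6)/16 + C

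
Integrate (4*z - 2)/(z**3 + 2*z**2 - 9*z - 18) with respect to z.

Factor the denominator: (z - 3)*(z + 2)*(z + 3).
Partial-fraction decomposition: -7/(3*(z + 3)) + 2/(z + 2) + 1/(3*(z - 3)).
Integrate each term: A/(z−a) contributes A·log|z−a|.

log(z - 3)/3 + 2*log(z + 2) - 7*log(z + 3)/3 + C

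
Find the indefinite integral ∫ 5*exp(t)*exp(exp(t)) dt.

Let u = exp(t), so du = (exp(t)) dt.
Rewriting, the integral becomes 5·∫ e^u du = 5·e^u.
Substituting back, u = exp(t).

5*exp(exp(t)) + C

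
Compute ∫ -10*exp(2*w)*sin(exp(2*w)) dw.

Let u = exp(2*w), so du = (2*exp(2*w)) dw.
Rewriting, the integral becomes -5·∫ sin(u) du = -5·-cos(u).
Substituting back, u = exp(2*w).

5*cos(exp(2*w)) + C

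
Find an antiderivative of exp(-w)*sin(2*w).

Let I denote the integral. Integrate by parts with u = sin(2*w), dv = exp(-w) dw, so v = -exp(-w): I = -exp(-w)*sin(2*w) + 2·∫ exp(-w)*cos(2*w) dw.
Apply parts again with u = cos(2*w), dv = exp(-w) dw: ∫ exp(-w)*cos(2*w) dw = -exp(-w)*cos(2*w) − 2·I. Substituting back brings back I: I = -exp(-w)*sin(2*w) - 2*exp(-w)*cos(2*w) − 4·I.
Solving for I: (1 + 4)·I equals the remaining terms, so I = (1/5)·(-exp(-w)*sin(2*w) - 2*exp(-w)*cos(2*w)).

-exp(-w)*sin(2*w)/5 - 2*exp(-w)*cos(2*w)/5 + C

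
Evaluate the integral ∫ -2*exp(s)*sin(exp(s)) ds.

2*cos(exp(s)) + C

Let u = exp(s), so du = (exp(s)) ds.
Rewriting, the integral becomes -2·∫ sin(u) du = -2·-cos(u).
Substituting back, u = exp(s).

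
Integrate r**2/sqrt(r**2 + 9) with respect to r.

Substitute r = 3·tan(θ), so dr = 3·sec(θ)^2 dθ and the radical becomes sqrt(r**2 + 9) = 3·sec(θ) by the Pythagorean identity.
Integrate the resulting trig expression in θ, then back-substitute tan(θ) = r/3, sec(θ) = sqrt(r**2 + 9)/3 (absorbing any constant into C).

r*sqrt(r**2 + 9)/2 - 9*log(r + sqrt(r**2 + 9))/2 + C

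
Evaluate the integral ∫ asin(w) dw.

w*asin(w) + sqrt(-w**2 + 1) + C

Use integration by parts with u = arcsin(w), dv = dw.
Then du = 1/sqrt(-w**2 + 1) dw.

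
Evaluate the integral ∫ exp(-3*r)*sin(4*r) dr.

Let I denote the integral. Integrate by parts with u = sin(4*r), dv = exp(-3*r) dr, so v = -exp(-3*r)/3: I = -exp(-3*r)*sin(4*r)/3 + (4/3)·∫ exp(-3*r)*cos(4*r) dr.
Apply parts again with u = cos(4*r), dv = exp(-3*r) dr: ∫ exp(-3*r)*cos(4*r) dr = -exp(-3*r)*cos(4*r)/3 − (4/3)·I. Substituting back brings back I: I = -exp(-3*r)*sin(4*r)/3 - 4*exp(-3*r)*cos(4*r)/9 − (16/9)·I.
Solving for I: (1 + 16/9)·I equals the remaining terms, so I = (9/25)·(-exp(-3*r)*sin(4*r)/3 - 4*exp(-3*r)*cos(4*r)/9).

-3*exp(-3*r)*sin(4*r)/25 - 4*exp(-3*r)*cos(4*r)/25 + C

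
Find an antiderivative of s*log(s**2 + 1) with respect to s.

s**2*log(s**2 + 1)/2 - s**2/2 + log(s**2 + 1)/2 + C

Let u = s**2 + 1, so du = (2*s) ds.
The integral becomes (1/2)·∫ log(u) du; integrate by parts with u′=log(u), dv′=du.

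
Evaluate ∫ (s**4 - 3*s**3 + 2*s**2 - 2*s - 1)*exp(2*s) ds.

(4*s**4 - 20*s**3 + 38*s**2 - 46*s + 19)*exp(2*s)/8 + C

Use integration by parts with u = s**4 - 3*s**3 + 2*s**2 - 2*s - 1, dv = exp(2*s) ds, so v = exp(2*s)/2.
Apply parts 4 times (tabular method): alternate signs, differentiate u down to 0, integrate dv up.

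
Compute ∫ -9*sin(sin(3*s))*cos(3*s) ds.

3*cos(sin(3*s)) + C

Let u = sin(3*s), so du = (3*cos(3*s)) ds.
Rewriting, the integral becomes -3·∫ sin(u) du = -3·-cos(u).
Substituting back, u = sin(3*s).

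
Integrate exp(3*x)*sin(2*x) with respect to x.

Let I denote the integral. Integrate by parts with u = sin(2*x), dv = exp(3*x) dx, so v = exp(3*x)/3: I = exp(3*x)*sin(2*x)/3 − (2/3)·∫ exp(3*x)*cos(2*x) dx.
Apply parts again with u = cos(2*x), dv = exp(3*x) dx: ∫ exp(3*x)*cos(2*x) dx = exp(3*x)*cos(2*x)/3 + (2/3)·I. Substituting back brings back I: I = exp(3*x)*sin(2*x)/3 - 2*exp(3*x)*cos(2*x)/9 − (4/9)·I.
Solving for I: (1 + 4/9)·I equals the remaining terms, so I = (9/13)·(exp(3*x)*sin(2*x)/3 - 2*exp(3*x)*cos(2*x)/9).

3*exp(3*x)*sin(2*x)/13 - 2*exp(3*x)*cos(2*x)/13 + C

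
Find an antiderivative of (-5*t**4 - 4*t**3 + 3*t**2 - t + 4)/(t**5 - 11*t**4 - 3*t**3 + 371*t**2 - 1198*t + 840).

Factor the denominator: (t - 7)*(t - 5)*(t - 4)*(t - 1)*(t + 6).
Partial-fraction decomposition: -2749/(5005*(t + 6)) + 1/(168*(t - 1)) - 248/(15*(t - 4)) + 3551/(88*(t - 5)) - 4411/(156*(t - 7)).
Integrate each term: A/(t−a) contributes A·log|t−a|.

-4411*log(t - 7)/156 + 3551*log(t - 5)/88 - 248*log(t - 4)/15 + log(t - 1)/168 - 2749*log(t + 6)/5005 + C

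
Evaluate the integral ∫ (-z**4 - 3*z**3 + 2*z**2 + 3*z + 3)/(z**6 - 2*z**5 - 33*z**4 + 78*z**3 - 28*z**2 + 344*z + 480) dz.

Factor the denominator: (z - 5)*(z - 4)*(z + 1)*(z + 6)*(z**2 + 4).
Partial-fraction decomposition: 3*(1039*z - 54)/(58000*(z**2 + 4)) + 591/(22000*(z + 6)) + 2/(375*(z + 1)) + 401/(1000*(z - 4)) - 466/(957*(z - 5)).
Integrate each term; A/(z−a) gives A·log|z−a|; the (Bz+D)/(z²+p²) term gives a log and an atan.

-466*log(z - 5)/957 + 401*log(z - 4)/1000 + 2*log(z + 1)/375 + 591*log(z + 6)/22000 + 3117*log(z**2 + 4)/116000 - 81*atan(z/2)/58000 + C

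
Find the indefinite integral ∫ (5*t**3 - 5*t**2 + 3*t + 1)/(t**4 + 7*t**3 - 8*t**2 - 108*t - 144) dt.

Factor the denominator: (t - 4)*(t + 2)*(t + 3)*(t + 6).
Partial-fraction decomposition: 1277/(120*(t + 6)) - 188/(21*(t + 3)) + 65/(24*(t + 2)) + 253/(420*(t - 4)).
Integrate each term: A/(t−a) contributes A·log|t−a|.

253*log(t - 4)/420 + 65*log(t + 2)/24 - 188*log(t + 3)/21 + 1277*log(t + 6)/120 + C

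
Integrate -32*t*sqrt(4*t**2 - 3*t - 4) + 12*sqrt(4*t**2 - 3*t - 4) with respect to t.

Let u = 4*t**2 - 3*t - 4, so du = (8*t - 3) dt.
Rewriting, the integral becomes -4·∫ √u du = -4·(2/3)u^(3/2).
Substituting back, u = 4*t**2 - 3*t - 4.

-8*(4*t**2 - 3*t - 4)**(3/2)/3 + C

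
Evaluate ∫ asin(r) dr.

r*asin(r) + sqrt(-r**2 + 1) + C

Use integration by parts with u = arcsin(r), dv = dr.
Then du = 1/sqrt(-r**2 + 1) dr.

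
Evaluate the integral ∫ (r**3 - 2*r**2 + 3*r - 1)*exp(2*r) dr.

Use integration by parts with u = r**3 - 2*r**2 + 3*r - 1, dv = exp(2*r) dr, so v = exp(2*r)/2.
Apply parts 3 times (tabular method): alternate signs, differentiate u down to 0, integrate dv up.

(4*r**3 - 14*r**2 + 26*r - 17)*exp(2*r)/8 + C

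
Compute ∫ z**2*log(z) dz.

Use integration by parts with u = log(z), dv = z**2 dz.
Then du = 1/z dz and v = z**3/3.

z**3*log(z)/3 - z**3/9 + C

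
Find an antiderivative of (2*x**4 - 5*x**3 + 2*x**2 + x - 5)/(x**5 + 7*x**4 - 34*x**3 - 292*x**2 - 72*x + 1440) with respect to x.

317*log(x - 6)/1056 + log(x - 2)/448 + 57*log(x + 4)/8 - 1915*log(x + 5)/77 + 3733*log(x + 6)/192 + C

Factor the denominator: (x - 6)*(x - 2)*(x + 4)*(x + 5)*(x + 6).
Partial-fraction decomposition: 3733/(192*(x + 6)) - 1915/(77*(x + 5)) + 57/(8*(x + 4)) + 1/(448*(x - 2)) + 317/(1056*(x - 6)).
Integrate each term: A/(x−a) contributes A·log|x−a|.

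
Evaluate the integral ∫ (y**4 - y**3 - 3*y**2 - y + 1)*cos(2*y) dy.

y**4*sin(2*y)/2 - y**3*sin(2*y)/2 + y**3*cos(2*y) - 3*y**2*sin(2*y) - 3*y**2*cos(2*y)/4 + y*sin(2*y)/4 - 3*y*cos(2*y) + 2*sin(2*y) + cos(2*y)/8 + C

Use integration by parts with u = y**4 - y**3 - 3*y**2 - y + 1, dv = cos(2*y) dy, so v = sin(2*y)/2.
Apply parts 4 times (tabular method): alternate signs, differentiate u down to 0, integrate dv up.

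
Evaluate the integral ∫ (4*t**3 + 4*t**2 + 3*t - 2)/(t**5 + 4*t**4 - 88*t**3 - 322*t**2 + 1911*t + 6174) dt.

Factor the denominator: (t - 7)*(t - 6)*(t + 3)*(t + 7)**2.
Partial-fraction decomposition: -20885/(264992*(t + 7)) + 1199/(728*(t + 7)**2) - 83/(1440*(t + 3)) - 1024/(1521*(t - 6)) + 1587/(1960*(t - 7)).
Integrate each term; A/(t−a) gives A·log|t−a|; A/(t−a)² gives −A/(t−a).

1587*log(t - 7)/1960 - 1024*log(t - 6)/1521 - 83*log(t + 3)/1440 - 20885*log(t + 7)/264992 - 1199/(728*t + 5096) + C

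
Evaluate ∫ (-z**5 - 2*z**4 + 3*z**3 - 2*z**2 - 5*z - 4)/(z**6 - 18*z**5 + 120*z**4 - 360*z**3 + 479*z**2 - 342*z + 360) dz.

-4913*log(z - 6)/111 + 4079*log(z - 5)/52 - 700*log(z - 4)/17 + 361*log(z - 3)/60 - 1737*log(z**2 + 1)/163540 + 487*atan(z)/40885 + C

Factor the denominator: (z - 6)*(z - 5)*(z - 4)*(z - 3)*(z**2 + 1).
Partial-fraction decomposition: -(1737*z - 974)/(81770*(z**2 + 1)) + 361/(60*(z - 3)) - 700/(17*(z - 4)) + 4079/(52*(z - 5)) - 4913/(111*(z - 6)).
Integrate each term; A/(z−a) gives A·log|z−a|; the (Bz+D)/(z²+p²) term gives a log and an atan.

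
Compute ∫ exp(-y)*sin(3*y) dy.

-exp(-y)*sin(3*y)/10 - 3*exp(-y)*cos(3*y)/10 + C

Let I denote the integral. Integrate by parts with u = sin(3*y), dv = exp(-y) dy, so v = -exp(-y): I = -exp(-y)*sin(3*y) + 3·∫ exp(-y)*cos(3*y) dy.
Apply parts again with u = cos(3*y), dv = exp(-y) dy: ∫ exp(-y)*cos(3*y) dy = -exp(-y)*cos(3*y) − 3·I. Substituting back brings back I: I = -exp(-y)*sin(3*y) - 3*exp(-y)*cos(3*y) − 9·I.
Solving for I: (1 + 9)·I equals the remaining terms, so I = (1/10)·(-exp(-y)*sin(3*y) - 3*exp(-y)*cos(3*y)).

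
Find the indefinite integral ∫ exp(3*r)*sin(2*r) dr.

Let I denote the integral. Integrate by parts with u = sin(2*r), dv = exp(3*r) dr, so v = exp(3*r)/3: I = exp(3*r)*sin(2*r)/3 − (2/3)·∫ exp(3*r)*cos(2*r) dr.
Apply parts again with u = cos(2*r), dv = exp(3*r) dr: ∫ exp(3*r)*cos(2*r) dr = exp(3*r)*cos(2*r)/3 + (2/3)·I. Substituting back brings back I: I = exp(3*r)*sin(2*r)/3 - 2*exp(3*r)*cos(2*r)/9 − (4/9)·I.
Solving for I: (1 + 4/9)·I equals the remaining terms, so I = (9/13)·(exp(3*r)*sin(2*r)/3 - 2*exp(3*r)*cos(2*r)/9).

3*exp(3*r)*sin(2*r)/13 - 2*exp(3*r)*cos(2*r)/13 + C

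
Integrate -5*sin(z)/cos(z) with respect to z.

Let u = cos(z), so du = (-sin(z)) dz.
Rewriting, the integral becomes 5·∫ 1/u du = 5·log(u).
Substituting back, u = cos(z).

5*log(cos(z)) + C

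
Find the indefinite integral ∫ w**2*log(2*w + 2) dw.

w**3*log(2*w + 2)/3 - w**3/9 + w**2/6 - w/3 + log(w + 1)/3 + C

Use integration by parts with u = log(2*w + 2), dv = w**2 dw.
Then du = 2/(2*w + 2) dw and v = w**3/3.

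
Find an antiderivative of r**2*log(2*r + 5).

r**3*log(2*r + 5)/3 - r**3/9 + 5*r**2/12 - 25*r/12 + 125*log(2*r + 5)/24 + C

Use integration by parts with u = log(2*r + 5), dv = r**2 dr.
Then du = 2/(2*r + 5) dr and v = r**3/3.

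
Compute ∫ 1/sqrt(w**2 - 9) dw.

log(w + sqrt(w**2 - 9)) + C

Substitute w = 3·sec(θ), so dw = 3·sec(θ)*tan(θ) dθ and the radical becomes sqrt(w**2 - 9) = 3·tan(θ) by the Pythagorean identity.
Integrate the resulting trig expression in θ, then back-substitute sec(θ) = w/3, tan(θ) = sqrt(w**2 - 9)/3 (absorbing any constant into C).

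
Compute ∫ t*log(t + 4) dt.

t**2*log(t + 4)/2 - t**2/4 + 2*t - 8*log(t + 4) + C

Use integration by parts with u = log(t + 4), dv = t dt.
Then du = 1/(t + 4) dt and v = t**2/2.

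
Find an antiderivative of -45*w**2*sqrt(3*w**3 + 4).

-10*(3*w**3 + 4)**(3/2)/3 + C

Let u = 3*w**3 + 4, so du = (9*w**2) dw.
Rewriting, the integral becomes -5·∫ √u du = -5·(2/3)u^(3/2).
Substituting back, u = 3*w**3 + 4.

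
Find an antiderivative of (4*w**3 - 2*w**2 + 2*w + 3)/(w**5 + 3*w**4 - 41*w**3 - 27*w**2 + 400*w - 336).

235*log(w - 4)/264 - 99*log(w - 3)/140 + 7*log(w - 1)/240 + 293*log(w + 4)/840 - 1481*log(w + 7)/2640 + C

Factor the denominator: (w - 4)*(w - 3)*(w - 1)*(w + 4)*(w + 7).
Partial-fraction decomposition: -1481/(2640*(w + 7)) + 293/(840*(w + 4)) + 7/(240*(w - 1)) - 99/(140*(w - 3)) + 235/(264*(w - 4)).
Integrate each term: A/(w−a) contributes A·log|w−a|.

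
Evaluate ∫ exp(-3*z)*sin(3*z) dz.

Let I denote the integral. Integrate by parts with u = sin(3*z), dv = exp(-3*z) dz, so v = -exp(-3*z)/3: I = -exp(-3*z)*sin(3*z)/3 + ∫ exp(-3*z)*cos(3*z) dz.
Apply parts again with u = cos(3*z), dv = exp(-3*z) dz: ∫ exp(-3*z)*cos(3*z) dz = -exp(-3*z)*cos(3*z)/3 − I. Substituting back brings back I: I = -exp(-3*z)*sin(3*z)/3 - exp(-3*z)*cos(3*z)/3 − I.
Solving for I: (1 + 1)·I equals the remaining terms, so I = (1/2)·(-exp(-3*z)*sin(3*z)/3 - exp(-3*z)*cos(3*z)/3).

-exp(-3*z)*sin(3*z)/6 - exp(-3*z)*cos(3*z)/6 + C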